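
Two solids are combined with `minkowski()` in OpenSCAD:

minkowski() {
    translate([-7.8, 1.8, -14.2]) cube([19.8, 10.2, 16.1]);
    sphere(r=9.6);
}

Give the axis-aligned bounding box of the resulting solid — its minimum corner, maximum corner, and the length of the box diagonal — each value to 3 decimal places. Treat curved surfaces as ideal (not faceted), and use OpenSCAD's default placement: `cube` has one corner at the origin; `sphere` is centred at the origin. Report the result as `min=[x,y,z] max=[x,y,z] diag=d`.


A = translate([-7.8, 1.8, -14.2]) cube([19.8, 10.2, 16.1]) → bbox [-7.8,1.8,-14.2] .. [12,12,1.9]
B = sphere(r=9.6) → bbox [-9.6,-9.6,-9.6] .. [9.6,9.6,9.6]
lo = A.lo+B.lo = [-7.8-9.6, 1.8-9.6, -14.2-9.6] = [-17.400,-7.800,-23.800]
hi = A.hi+B.hi = [12+9.6, 12+9.6, 1.9+9.6] = [21.600,21.600,11.500]
diag = √(39²+29.4²+35.3²) = √3631.45 = 60.262

min=[-17.400,-7.800,-23.800] max=[21.600,21.600,11.500] diag=60.262


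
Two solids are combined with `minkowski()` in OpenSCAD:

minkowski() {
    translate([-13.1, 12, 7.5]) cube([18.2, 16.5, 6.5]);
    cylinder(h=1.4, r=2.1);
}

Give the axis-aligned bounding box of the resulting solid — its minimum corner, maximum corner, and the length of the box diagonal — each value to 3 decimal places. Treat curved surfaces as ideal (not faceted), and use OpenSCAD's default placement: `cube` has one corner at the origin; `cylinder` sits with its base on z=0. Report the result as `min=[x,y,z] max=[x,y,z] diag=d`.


min=[-15.200,9.900,7.500] max=[7.200,30.600,15.400] diag=31.507

A = translate([-13.1, 12, 7.5]) cube([18.2, 16.5, 6.5]) → bbox [-13.1,12,7.5] .. [5.1,28.5,14]
B = cylinder(h=1.4, r=2.1) → bbox [-2.1,-2.1,0] .. [2.1,2.1,1.4]
lo = A.lo+B.lo = [-13.1-2.1, 12-2.1, 7.5+0] = [-15.200,9.900,7.500]
hi = A.hi+B.hi = [5.1+2.1, 28.5+2.1, 14+1.4] = [7.200,30.600,15.400]
diag = √(22.4²+20.7²+7.9²) = √992.66 = 31.507


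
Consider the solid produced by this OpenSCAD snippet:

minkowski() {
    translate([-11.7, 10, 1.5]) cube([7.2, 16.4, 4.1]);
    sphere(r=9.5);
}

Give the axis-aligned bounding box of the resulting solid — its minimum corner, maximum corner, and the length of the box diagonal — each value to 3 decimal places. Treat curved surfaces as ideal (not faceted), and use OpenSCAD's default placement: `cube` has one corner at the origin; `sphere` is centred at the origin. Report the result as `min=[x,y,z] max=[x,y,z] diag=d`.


min=[-21.200,0.500,-8.000] max=[5.000,35.900,15.100] diag=49.731

A = translate([-11.7, 10, 1.5]) cube([7.2, 16.4, 4.1]) → bbox [-11.7,10,1.5] .. [-4.5,26.4,5.6]
B = sphere(r=9.5) → bbox [-9.5,-9.5,-9.5] .. [9.5,9.5,9.5]
lo = A.lo+B.lo = [-11.7-9.5, 10-9.5, 1.5-9.5] = [-21.200,0.500,-8.000]
hi = A.hi+B.hi = [-4.5+9.5, 26.4+9.5, 5.6+9.5] = [5.000,35.900,15.100]
diag = √(26.2²+35.4²+23.1²) = √2473.21 = 49.731


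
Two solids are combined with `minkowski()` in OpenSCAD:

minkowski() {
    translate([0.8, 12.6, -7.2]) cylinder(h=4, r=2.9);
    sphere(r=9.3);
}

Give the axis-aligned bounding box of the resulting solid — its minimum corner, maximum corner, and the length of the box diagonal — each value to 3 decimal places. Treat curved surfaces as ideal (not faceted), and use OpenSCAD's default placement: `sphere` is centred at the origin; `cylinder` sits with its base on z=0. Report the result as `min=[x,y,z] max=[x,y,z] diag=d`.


min=[-11.400,0.400,-16.500] max=[13.000,24.800,6.100] diag=41.249

A = translate([0.8, 12.6, -7.2]) cylinder(h=4, r=2.9) → bbox [-2.1,9.7,-7.2] .. [3.7,15.5,-3.2]
B = sphere(r=9.3) → bbox [-9.3,-9.3,-9.3] .. [9.3,9.3,9.3]
lo = A.lo+B.lo = [-2.1-9.3, 9.7-9.3, -7.2-9.3] = [-11.400,0.400,-16.500]
hi = A.hi+B.hi = [3.7+9.3, 15.5+9.3, -3.2+9.3] = [13.000,24.800,6.100]
diag = √(24.4²+24.4²+22.6²) = √1701.48 = 41.249


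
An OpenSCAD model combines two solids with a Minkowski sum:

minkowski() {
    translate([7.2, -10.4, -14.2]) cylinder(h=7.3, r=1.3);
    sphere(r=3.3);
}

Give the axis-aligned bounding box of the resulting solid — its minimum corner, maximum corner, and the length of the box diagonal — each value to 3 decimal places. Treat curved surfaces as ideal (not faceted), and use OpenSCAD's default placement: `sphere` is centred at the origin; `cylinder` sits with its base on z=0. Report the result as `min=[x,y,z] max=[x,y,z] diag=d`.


min=[2.600,-15.000,-17.500] max=[11.800,-5.800,-3.600] diag=19.039

A = translate([7.2, -10.4, -14.2]) cylinder(h=7.3, r=1.3) → bbox [5.9,-11.7,-14.2] .. [8.5,-9.1,-6.9]
B = sphere(r=3.3) → bbox [-3.3,-3.3,-3.3] .. [3.3,3.3,3.3]
lo = A.lo+B.lo = [5.9-3.3, -11.7-3.3, -14.2-3.3] = [2.600,-15.000,-17.500]
hi = A.hi+B.hi = [8.5+3.3, -9.1+3.3, -6.9+3.3] = [11.800,-5.800,-3.600]
diag = √(9.2²+9.2²+13.9²) = √362.49 = 19.039


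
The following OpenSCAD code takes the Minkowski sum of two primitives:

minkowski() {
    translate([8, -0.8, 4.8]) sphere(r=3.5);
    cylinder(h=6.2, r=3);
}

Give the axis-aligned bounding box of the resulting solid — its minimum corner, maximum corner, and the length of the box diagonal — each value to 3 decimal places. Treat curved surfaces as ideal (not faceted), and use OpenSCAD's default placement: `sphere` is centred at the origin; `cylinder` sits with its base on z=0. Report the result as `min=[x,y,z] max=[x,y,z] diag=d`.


A = translate([8, -0.8, 4.8]) sphere(r=3.5) → bbox [4.5,-4.3,1.3] .. [11.5,2.7,8.3]
B = cylinder(h=6.2, r=3) → bbox [-3,-3,0] .. [3,3,6.2]
lo = A.lo+B.lo = [4.5-3, -4.3-3, 1.3+0] = [1.500,-7.300,1.300]
hi = A.hi+B.hi = [11.5+3, 2.7+3, 8.3+6.2] = [14.500,5.700,14.500]
diag = √(13²+13²+13.2²) = √512.24 = 22.633

min=[1.500,-7.300,1.300] max=[14.500,5.700,14.500] diag=22.633


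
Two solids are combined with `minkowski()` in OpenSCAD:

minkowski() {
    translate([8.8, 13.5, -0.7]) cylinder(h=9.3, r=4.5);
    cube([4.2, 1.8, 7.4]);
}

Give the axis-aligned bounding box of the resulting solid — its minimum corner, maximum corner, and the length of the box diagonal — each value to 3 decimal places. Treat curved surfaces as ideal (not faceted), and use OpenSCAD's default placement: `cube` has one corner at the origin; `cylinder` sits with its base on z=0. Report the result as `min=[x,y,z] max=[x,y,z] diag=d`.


A = translate([8.8, 13.5, -0.7]) cylinder(h=9.3, r=4.5) → bbox [4.3,9,-0.7] .. [13.3,18,8.6]
B = cube([4.2, 1.8, 7.4]) → bbox [0,0,0] .. [4.2,1.8,7.4]
lo = A.lo+B.lo = [4.3+0, 9+0, -0.7+0] = [4.300,9.000,-0.700]
hi = A.hi+B.hi = [13.3+4.2, 18+1.8, 8.6+7.4] = [17.500,19.800,16.000]
diag = √(13.2²+10.8²+16.7²) = √569.77 = 23.870

min=[4.300,9.000,-0.700] max=[17.500,19.800,16.000] diag=23.870


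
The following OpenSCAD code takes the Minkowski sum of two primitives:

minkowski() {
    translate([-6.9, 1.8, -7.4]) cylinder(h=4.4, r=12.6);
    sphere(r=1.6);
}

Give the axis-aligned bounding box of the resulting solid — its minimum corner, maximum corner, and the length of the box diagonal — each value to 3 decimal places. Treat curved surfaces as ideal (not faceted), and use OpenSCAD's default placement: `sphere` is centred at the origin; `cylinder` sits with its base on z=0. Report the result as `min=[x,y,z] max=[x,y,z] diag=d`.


min=[-21.100,-12.400,-9.000] max=[7.300,16.000,-1.400] diag=40.876

A = translate([-6.9, 1.8, -7.4]) cylinder(h=4.4, r=12.6) → bbox [-19.5,-10.8,-7.4] .. [5.7,14.4,-3]
B = sphere(r=1.6) → bbox [-1.6,-1.6,-1.6] .. [1.6,1.6,1.6]
lo = A.lo+B.lo = [-19.5-1.6, -10.8-1.6, -7.4-1.6] = [-21.100,-12.400,-9.000]
hi = A.hi+B.hi = [5.7+1.6, 14.4+1.6, -3+1.6] = [7.300,16.000,-1.400]
diag = √(28.4²+28.4²+7.6²) = √1670.88 = 40.876


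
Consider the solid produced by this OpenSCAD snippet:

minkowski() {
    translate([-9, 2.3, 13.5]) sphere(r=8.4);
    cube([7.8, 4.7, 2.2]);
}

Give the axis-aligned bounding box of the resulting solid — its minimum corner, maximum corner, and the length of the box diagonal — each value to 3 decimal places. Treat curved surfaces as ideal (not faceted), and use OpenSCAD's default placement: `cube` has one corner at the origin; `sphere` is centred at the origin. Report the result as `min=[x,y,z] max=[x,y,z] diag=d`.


min=[-17.400,-6.100,5.100] max=[7.200,15.400,24.100] diag=37.794

A = translate([-9, 2.3, 13.5]) sphere(r=8.4) → bbox [-17.4,-6.1,5.1] .. [-0.6,10.7,21.9]
B = cube([7.8, 4.7, 2.2]) → bbox [0,0,0] .. [7.8,4.7,2.2]
lo = A.lo+B.lo = [-17.4+0, -6.1+0, 5.1+0] = [-17.400,-6.100,5.100]
hi = A.hi+B.hi = [-0.6+7.8, 10.7+4.7, 21.9+2.2] = [7.200,15.400,24.100]
diag = √(24.6²+21.5²+19²) = √1428.41 = 37.794


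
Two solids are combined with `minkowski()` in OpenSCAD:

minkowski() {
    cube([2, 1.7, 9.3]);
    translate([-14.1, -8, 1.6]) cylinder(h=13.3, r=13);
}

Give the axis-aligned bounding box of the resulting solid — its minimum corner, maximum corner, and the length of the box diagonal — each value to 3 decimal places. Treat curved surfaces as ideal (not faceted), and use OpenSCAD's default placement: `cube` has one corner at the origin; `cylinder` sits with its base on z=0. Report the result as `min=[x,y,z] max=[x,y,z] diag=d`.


A = translate([-14.1, -8, 1.6]) cylinder(h=13.3, r=13) → bbox [-27.1,-21,1.6] .. [-1.1,5,14.9]
B = cube([2, 1.7, 9.3]) → bbox [0,0,0] .. [2,1.7,9.3]
lo = A.lo+B.lo = [-27.1+0, -21+0, 1.6+0] = [-27.100,-21.000,1.600]
hi = A.hi+B.hi = [-1.1+2, 5+1.7, 14.9+9.3] = [0.900,6.700,24.200]
diag = √(28²+27.7²+22.6²) = √2062.05 = 45.410

min=[-27.100,-21.000,1.600] max=[0.900,6.700,24.200] diag=45.410


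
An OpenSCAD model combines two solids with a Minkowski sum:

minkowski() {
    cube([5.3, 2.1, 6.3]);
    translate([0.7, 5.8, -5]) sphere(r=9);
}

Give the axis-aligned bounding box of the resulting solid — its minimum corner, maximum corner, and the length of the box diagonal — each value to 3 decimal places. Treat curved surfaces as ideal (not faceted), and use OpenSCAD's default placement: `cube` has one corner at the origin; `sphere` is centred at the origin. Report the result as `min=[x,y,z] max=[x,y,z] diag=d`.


min=[-8.300,-3.200,-14.000] max=[15.000,16.900,10.300] diag=39.210

A = translate([0.7, 5.8, -5]) sphere(r=9) → bbox [-8.3,-3.2,-14] .. [9.7,14.8,4]
B = cube([5.3, 2.1, 6.3]) → bbox [0,0,0] .. [5.3,2.1,6.3]
lo = A.lo+B.lo = [-8.3+0, -3.2+0, -14+0] = [-8.300,-3.200,-14.000]
hi = A.hi+B.hi = [9.7+5.3, 14.8+2.1, 4+6.3] = [15.000,16.900,10.300]
diag = √(23.3²+20.1²+24.3²) = √1537.39 = 39.210


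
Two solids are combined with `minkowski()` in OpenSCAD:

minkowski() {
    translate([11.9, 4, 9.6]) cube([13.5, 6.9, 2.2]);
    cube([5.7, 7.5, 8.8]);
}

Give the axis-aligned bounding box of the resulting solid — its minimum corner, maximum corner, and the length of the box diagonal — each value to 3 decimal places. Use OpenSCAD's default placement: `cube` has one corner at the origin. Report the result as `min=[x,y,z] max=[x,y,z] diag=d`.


A = translate([11.9, 4, 9.6]) cube([13.5, 6.9, 2.2]) → bbox [11.9,4,9.6] .. [25.4,10.9,11.8]
B = cube([5.7, 7.5, 8.8]) → bbox [0,0,0] .. [5.7,7.5,8.8]
lo = A.lo+B.lo = [11.9+0, 4+0, 9.6+0] = [11.900,4.000,9.600]
hi = A.hi+B.hi = [25.4+5.7, 10.9+7.5, 11.8+8.8] = [31.100,18.400,20.600]
diag = √(19.2²+14.4²+11²) = √697 = 26.401

min=[11.900,4.000,9.600] max=[31.100,18.400,20.600] diag=26.401


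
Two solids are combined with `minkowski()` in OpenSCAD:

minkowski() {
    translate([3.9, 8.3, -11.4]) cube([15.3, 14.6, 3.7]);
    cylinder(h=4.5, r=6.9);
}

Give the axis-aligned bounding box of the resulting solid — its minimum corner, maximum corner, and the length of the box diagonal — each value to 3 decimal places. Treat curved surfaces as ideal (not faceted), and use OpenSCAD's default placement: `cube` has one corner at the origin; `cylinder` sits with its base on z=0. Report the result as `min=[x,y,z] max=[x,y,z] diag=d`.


A = translate([3.9, 8.3, -11.4]) cube([15.3, 14.6, 3.7]) → bbox [3.9,8.3,-11.4] .. [19.2,22.9,-7.7]
B = cylinder(h=4.5, r=6.9) → bbox [-6.9,-6.9,0] .. [6.9,6.9,4.5]
lo = A.lo+B.lo = [3.9-6.9, 8.3-6.9, -11.4+0] = [-3.000,1.400,-11.400]
hi = A.hi+B.hi = [19.2+6.9, 22.9+6.9, -7.7+4.5] = [26.100,29.800,-3.200]
diag = √(29.1²+28.4²+8.2²) = √1720.61 = 41.480

min=[-3.000,1.400,-11.400] max=[26.100,29.800,-3.200] diag=41.480


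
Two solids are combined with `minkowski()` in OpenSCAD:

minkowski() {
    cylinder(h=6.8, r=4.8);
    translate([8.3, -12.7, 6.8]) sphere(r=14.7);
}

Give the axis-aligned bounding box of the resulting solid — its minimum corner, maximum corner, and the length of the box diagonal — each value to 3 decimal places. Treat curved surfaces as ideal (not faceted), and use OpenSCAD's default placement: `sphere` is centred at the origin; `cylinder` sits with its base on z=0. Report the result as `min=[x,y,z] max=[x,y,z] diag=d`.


min=[-11.200,-32.200,-7.900] max=[27.800,6.800,28.300] diag=65.973

A = translate([8.3, -12.7, 6.8]) sphere(r=14.7) → bbox [-6.4,-27.4,-7.9] .. [23,2,21.5]
B = cylinder(h=6.8, r=4.8) → bbox [-4.8,-4.8,0] .. [4.8,4.8,6.8]
lo = A.lo+B.lo = [-6.4-4.8, -27.4-4.8, -7.9+0] = [-11.200,-32.200,-7.900]
hi = A.hi+B.hi = [23+4.8, 2+4.8, 21.5+6.8] = [27.800,6.800,28.300]
diag = √(39²+39²+36.2²) = √4352.44 = 65.973


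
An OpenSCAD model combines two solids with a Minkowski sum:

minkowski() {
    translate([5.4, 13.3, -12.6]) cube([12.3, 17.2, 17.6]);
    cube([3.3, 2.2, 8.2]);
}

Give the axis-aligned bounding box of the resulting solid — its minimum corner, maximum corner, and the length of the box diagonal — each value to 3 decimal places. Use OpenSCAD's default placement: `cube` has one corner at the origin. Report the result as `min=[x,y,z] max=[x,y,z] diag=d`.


A = translate([5.4, 13.3, -12.6]) cube([12.3, 17.2, 17.6]) → bbox [5.4,13.3,-12.6] .. [17.7,30.5,5]
B = cube([3.3, 2.2, 8.2]) → bbox [0,0,0] .. [3.3,2.2,8.2]
lo = A.lo+B.lo = [5.4+0, 13.3+0, -12.6+0] = [5.400,13.300,-12.600]
hi = A.hi+B.hi = [17.7+3.3, 30.5+2.2, 5+8.2] = [21.000,32.700,13.200]
diag = √(15.6²+19.4²+25.8²) = √1285.36 = 35.852

min=[5.400,13.300,-12.600] max=[21.000,32.700,13.200] diag=35.852


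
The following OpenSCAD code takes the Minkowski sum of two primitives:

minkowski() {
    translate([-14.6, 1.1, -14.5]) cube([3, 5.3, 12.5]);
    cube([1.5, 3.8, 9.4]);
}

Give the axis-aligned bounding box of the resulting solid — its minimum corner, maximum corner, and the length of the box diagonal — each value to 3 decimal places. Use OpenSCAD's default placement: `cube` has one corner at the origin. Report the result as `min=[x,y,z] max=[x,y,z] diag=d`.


A = translate([-14.6, 1.1, -14.5]) cube([3, 5.3, 12.5]) → bbox [-14.6,1.1,-14.5] .. [-11.6,6.4,-2]
B = cube([1.5, 3.8, 9.4]) → bbox [0,0,0] .. [1.5,3.8,9.4]
lo = A.lo+B.lo = [-14.6+0, 1.1+0, -14.5+0] = [-14.600,1.100,-14.500]
hi = A.hi+B.hi = [-11.6+1.5, 6.4+3.8, -2+9.4] = [-10.100,10.200,7.400]
diag = √(4.5²+9.1²+21.9²) = √582.67 = 24.139

min=[-14.600,1.100,-14.500] max=[-10.100,10.200,7.400] diag=24.139


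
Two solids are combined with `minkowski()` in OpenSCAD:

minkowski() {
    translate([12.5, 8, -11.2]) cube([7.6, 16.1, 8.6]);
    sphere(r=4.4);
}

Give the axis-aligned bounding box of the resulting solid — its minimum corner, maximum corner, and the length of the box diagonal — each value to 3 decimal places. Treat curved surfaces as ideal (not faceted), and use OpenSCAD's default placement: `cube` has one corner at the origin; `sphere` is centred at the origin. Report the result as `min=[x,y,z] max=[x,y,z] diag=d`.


A = translate([12.5, 8, -11.2]) cube([7.6, 16.1, 8.6]) → bbox [12.5,8,-11.2] .. [20.1,24.1,-2.6]
B = sphere(r=4.4) → bbox [-4.4,-4.4,-4.4] .. [4.4,4.4,4.4]
lo = A.lo+B.lo = [12.5-4.4, 8-4.4, -11.2-4.4] = [8.100,3.600,-15.600]
hi = A.hi+B.hi = [20.1+4.4, 24.1+4.4, -2.6+4.4] = [24.500,28.500,1.800]
diag = √(16.4²+24.9²+17.4²) = √1191.73 = 34.521

min=[8.100,3.600,-15.600] max=[24.500,28.500,1.800] diag=34.521


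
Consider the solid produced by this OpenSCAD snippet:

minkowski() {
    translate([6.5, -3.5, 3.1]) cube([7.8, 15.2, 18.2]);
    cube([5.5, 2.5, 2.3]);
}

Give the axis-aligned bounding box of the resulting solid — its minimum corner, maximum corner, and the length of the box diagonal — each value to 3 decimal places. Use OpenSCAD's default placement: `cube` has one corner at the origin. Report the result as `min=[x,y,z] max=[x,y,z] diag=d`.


A = translate([6.5, -3.5, 3.1]) cube([7.8, 15.2, 18.2]) → bbox [6.5,-3.5,3.1] .. [14.3,11.7,21.3]
B = cube([5.5, 2.5, 2.3]) → bbox [0,0,0] .. [5.5,2.5,2.3]
lo = A.lo+B.lo = [6.5+0, -3.5+0, 3.1+0] = [6.500,-3.500,3.100]
hi = A.hi+B.hi = [14.3+5.5, 11.7+2.5, 21.3+2.3] = [19.800,14.200,23.600]
diag = √(13.3²+17.7²+20.5²) = √910.43 = 30.173

min=[6.500,-3.500,3.100] max=[19.800,14.200,23.600] diag=30.173


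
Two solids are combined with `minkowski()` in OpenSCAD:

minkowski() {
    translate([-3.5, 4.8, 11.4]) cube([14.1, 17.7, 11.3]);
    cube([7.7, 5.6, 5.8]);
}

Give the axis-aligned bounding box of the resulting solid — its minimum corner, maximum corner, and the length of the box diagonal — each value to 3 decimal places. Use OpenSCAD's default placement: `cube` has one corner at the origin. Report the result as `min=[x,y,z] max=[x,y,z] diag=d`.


A = translate([-3.5, 4.8, 11.4]) cube([14.1, 17.7, 11.3]) → bbox [-3.5,4.8,11.4] .. [10.6,22.5,22.7]
B = cube([7.7, 5.6, 5.8]) → bbox [0,0,0] .. [7.7,5.6,5.8]
lo = A.lo+B.lo = [-3.5+0, 4.8+0, 11.4+0] = [-3.500,4.800,11.400]
hi = A.hi+B.hi = [10.6+7.7, 22.5+5.6, 22.7+5.8] = [18.300,28.100,28.500]
diag = √(21.8²+23.3²+17.1²) = √1310.54 = 36.201

min=[-3.500,4.800,11.400] max=[18.300,28.100,28.500] diag=36.201


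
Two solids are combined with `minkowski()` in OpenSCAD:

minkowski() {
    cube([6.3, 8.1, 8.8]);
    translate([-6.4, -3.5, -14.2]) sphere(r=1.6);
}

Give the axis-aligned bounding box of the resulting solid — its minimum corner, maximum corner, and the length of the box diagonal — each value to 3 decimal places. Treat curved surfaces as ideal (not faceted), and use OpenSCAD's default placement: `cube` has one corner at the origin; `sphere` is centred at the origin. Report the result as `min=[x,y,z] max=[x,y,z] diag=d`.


A = translate([-6.4, -3.5, -14.2]) sphere(r=1.6) → bbox [-8,-5.1,-15.8] .. [-4.8,-1.9,-12.6]
B = cube([6.3, 8.1, 8.8]) → bbox [0,0,0] .. [6.3,8.1,8.8]
lo = A.lo+B.lo = [-8+0, -5.1+0, -15.8+0] = [-8.000,-5.100,-15.800]
hi = A.hi+B.hi = [-4.8+6.3, -1.9+8.1, -12.6+8.8] = [1.500,6.200,-3.800]
diag = √(9.5²+11.3²+12²) = √361.94 = 19.025

min=[-8.000,-5.100,-15.800] max=[1.500,6.200,-3.800] diag=19.025


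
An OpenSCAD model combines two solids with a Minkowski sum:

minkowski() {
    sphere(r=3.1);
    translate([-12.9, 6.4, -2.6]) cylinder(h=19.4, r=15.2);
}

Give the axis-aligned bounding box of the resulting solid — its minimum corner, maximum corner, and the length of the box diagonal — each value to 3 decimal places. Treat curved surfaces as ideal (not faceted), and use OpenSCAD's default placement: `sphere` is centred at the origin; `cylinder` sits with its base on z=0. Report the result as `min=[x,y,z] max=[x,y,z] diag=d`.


min=[-31.200,-11.900,-5.700] max=[5.400,24.700,19.900] diag=57.745

A = translate([-12.9, 6.4, -2.6]) cylinder(h=19.4, r=15.2) → bbox [-28.1,-8.8,-2.6] .. [2.3,21.6,16.8]
B = sphere(r=3.1) → bbox [-3.1,-3.1,-3.1] .. [3.1,3.1,3.1]
lo = A.lo+B.lo = [-28.1-3.1, -8.8-3.1, -2.6-3.1] = [-31.200,-11.900,-5.700]
hi = A.hi+B.hi = [2.3+3.1, 21.6+3.1, 16.8+3.1] = [5.400,24.700,19.900]
diag = √(36.6²+36.6²+25.6²) = √3334.48 = 57.745


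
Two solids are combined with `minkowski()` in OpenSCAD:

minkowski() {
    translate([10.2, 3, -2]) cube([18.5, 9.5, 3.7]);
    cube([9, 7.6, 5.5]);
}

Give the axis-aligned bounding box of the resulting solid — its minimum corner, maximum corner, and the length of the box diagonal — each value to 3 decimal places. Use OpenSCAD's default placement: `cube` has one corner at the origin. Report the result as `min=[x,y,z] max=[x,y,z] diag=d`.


min=[10.200,3.000,-2.000] max=[37.700,20.100,7.200] diag=33.665

A = translate([10.2, 3, -2]) cube([18.5, 9.5, 3.7]) → bbox [10.2,3,-2] .. [28.7,12.5,1.7]
B = cube([9, 7.6, 5.5]) → bbox [0,0,0] .. [9,7.6,5.5]
lo = A.lo+B.lo = [10.2+0, 3+0, -2+0] = [10.200,3.000,-2.000]
hi = A.hi+B.hi = [28.7+9, 12.5+7.6, 1.7+5.5] = [37.700,20.100,7.200]
diag = √(27.5²+17.1²+9.2²) = √1133.3 = 33.665


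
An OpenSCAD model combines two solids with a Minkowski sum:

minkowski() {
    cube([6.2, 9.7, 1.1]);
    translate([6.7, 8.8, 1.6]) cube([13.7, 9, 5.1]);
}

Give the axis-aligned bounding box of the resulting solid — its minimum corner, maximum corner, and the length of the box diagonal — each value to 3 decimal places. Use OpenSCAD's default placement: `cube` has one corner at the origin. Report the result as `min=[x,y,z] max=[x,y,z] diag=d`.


min=[6.700,8.800,1.600] max=[26.600,27.500,7.800] diag=28.002

A = translate([6.7, 8.8, 1.6]) cube([13.7, 9, 5.1]) → bbox [6.7,8.8,1.6] .. [20.4,17.8,6.7]
B = cube([6.2, 9.7, 1.1]) → bbox [0,0,0] .. [6.2,9.7,1.1]
lo = A.lo+B.lo = [6.7+0, 8.8+0, 1.6+0] = [6.700,8.800,1.600]
hi = A.hi+B.hi = [20.4+6.2, 17.8+9.7, 6.7+1.1] = [26.600,27.500,7.800]
diag = √(19.9²+18.7²+6.2²) = √784.14 = 28.002


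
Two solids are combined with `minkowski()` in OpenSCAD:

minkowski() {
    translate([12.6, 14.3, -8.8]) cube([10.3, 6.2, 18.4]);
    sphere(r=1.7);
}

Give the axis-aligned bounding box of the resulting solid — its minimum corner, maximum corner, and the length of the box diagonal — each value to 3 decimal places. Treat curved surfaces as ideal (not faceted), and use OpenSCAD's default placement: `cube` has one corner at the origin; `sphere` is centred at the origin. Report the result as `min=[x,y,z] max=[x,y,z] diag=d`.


A = translate([12.6, 14.3, -8.8]) cube([10.3, 6.2, 18.4]) → bbox [12.6,14.3,-8.8] .. [22.9,20.5,9.6]
B = sphere(r=1.7) → bbox [-1.7,-1.7,-1.7] .. [1.7,1.7,1.7]
lo = A.lo+B.lo = [12.6-1.7, 14.3-1.7, -8.8-1.7] = [10.900,12.600,-10.500]
hi = A.hi+B.hi = [22.9+1.7, 20.5+1.7, 9.6+1.7] = [24.600,22.200,11.300]
diag = √(13.7²+9.6²+21.8²) = √755.09 = 27.479

min=[10.900,12.600,-10.500] max=[24.600,22.200,11.300] diag=27.479


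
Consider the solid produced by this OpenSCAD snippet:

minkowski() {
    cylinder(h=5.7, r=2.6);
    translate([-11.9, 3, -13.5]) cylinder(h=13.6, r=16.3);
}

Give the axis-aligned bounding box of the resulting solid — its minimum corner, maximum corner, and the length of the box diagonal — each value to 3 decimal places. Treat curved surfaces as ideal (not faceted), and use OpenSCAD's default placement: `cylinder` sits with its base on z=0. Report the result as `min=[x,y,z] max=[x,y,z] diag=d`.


min=[-30.800,-15.900,-13.500] max=[7.000,21.900,5.800] diag=56.835

A = translate([-11.9, 3, -13.5]) cylinder(h=13.6, r=16.3) → bbox [-28.2,-13.3,-13.5] .. [4.4,19.3,0.1]
B = cylinder(h=5.7, r=2.6) → bbox [-2.6,-2.6,0] .. [2.6,2.6,5.7]
lo = A.lo+B.lo = [-28.2-2.6, -13.3-2.6, -13.5+0] = [-30.800,-15.900,-13.500]
hi = A.hi+B.hi = [4.4+2.6, 19.3+2.6, 0.1+5.7] = [7.000,21.900,5.800]
diag = √(37.8²+37.8²+19.3²) = √3230.17 = 56.835


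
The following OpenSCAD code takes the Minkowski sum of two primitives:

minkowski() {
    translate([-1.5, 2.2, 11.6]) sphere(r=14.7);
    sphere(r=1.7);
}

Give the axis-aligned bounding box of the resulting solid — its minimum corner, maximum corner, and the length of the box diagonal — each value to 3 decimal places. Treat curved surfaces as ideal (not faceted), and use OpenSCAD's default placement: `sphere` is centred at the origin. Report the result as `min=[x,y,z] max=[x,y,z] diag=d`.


min=[-17.900,-14.200,-4.800] max=[14.900,18.600,28.000] diag=56.811

A = translate([-1.5, 2.2, 11.6]) sphere(r=14.7) → bbox [-16.2,-12.5,-3.1] .. [13.2,16.9,26.3]
B = sphere(r=1.7) → bbox [-1.7,-1.7,-1.7] .. [1.7,1.7,1.7]
lo = A.lo+B.lo = [-16.2-1.7, -12.5-1.7, -3.1-1.7] = [-17.900,-14.200,-4.800]
hi = A.hi+B.hi = [13.2+1.7, 16.9+1.7, 26.3+1.7] = [14.900,18.600,28.000]
diag = √(32.8²+32.8²+32.8²) = √3227.52 = 56.811


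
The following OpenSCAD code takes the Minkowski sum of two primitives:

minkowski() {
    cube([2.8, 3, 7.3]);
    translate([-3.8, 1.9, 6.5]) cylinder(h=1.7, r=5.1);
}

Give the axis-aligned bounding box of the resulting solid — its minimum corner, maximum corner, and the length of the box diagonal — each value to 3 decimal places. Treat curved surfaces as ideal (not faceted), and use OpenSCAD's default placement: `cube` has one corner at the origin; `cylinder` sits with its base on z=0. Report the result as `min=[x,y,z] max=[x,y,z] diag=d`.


A = translate([-3.8, 1.9, 6.5]) cylinder(h=1.7, r=5.1) → bbox [-8.9,-3.2,6.5] .. [1.3,7,8.2]
B = cube([2.8, 3, 7.3]) → bbox [0,0,0] .. [2.8,3,7.3]
lo = A.lo+B.lo = [-8.9+0, -3.2+0, 6.5+0] = [-8.900,-3.200,6.500]
hi = A.hi+B.hi = [1.3+2.8, 7+3, 8.2+7.3] = [4.100,10.000,15.500]
diag = √(13²+13.2²+9²) = √424.24 = 20.597

min=[-8.900,-3.200,6.500] max=[4.100,10.000,15.500] diag=20.597


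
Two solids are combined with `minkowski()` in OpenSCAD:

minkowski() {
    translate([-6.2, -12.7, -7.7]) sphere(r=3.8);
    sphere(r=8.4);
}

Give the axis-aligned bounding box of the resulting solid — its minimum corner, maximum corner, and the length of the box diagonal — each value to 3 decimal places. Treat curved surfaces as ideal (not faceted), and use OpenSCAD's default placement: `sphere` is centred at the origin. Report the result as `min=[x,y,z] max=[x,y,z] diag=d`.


min=[-18.400,-24.900,-19.900] max=[6.000,-0.500,4.500] diag=42.262

A = translate([-6.2, -12.7, -7.7]) sphere(r=3.8) → bbox [-10,-16.5,-11.5] .. [-2.4,-8.9,-3.9]
B = sphere(r=8.4) → bbox [-8.4,-8.4,-8.4] .. [8.4,8.4,8.4]
lo = A.lo+B.lo = [-10-8.4, -16.5-8.4, -11.5-8.4] = [-18.400,-24.900,-19.900]
hi = A.hi+B.hi = [-2.4+8.4, -8.9+8.4, -3.9+8.4] = [6.000,-0.500,4.500]
diag = √(24.4²+24.4²+24.4²) = √1786.08 = 42.262


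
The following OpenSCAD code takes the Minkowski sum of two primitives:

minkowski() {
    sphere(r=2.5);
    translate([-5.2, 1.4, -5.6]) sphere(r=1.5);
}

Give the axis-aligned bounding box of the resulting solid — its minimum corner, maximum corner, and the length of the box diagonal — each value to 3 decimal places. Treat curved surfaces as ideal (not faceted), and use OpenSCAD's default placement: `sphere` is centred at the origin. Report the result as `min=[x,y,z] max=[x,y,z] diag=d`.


min=[-9.200,-2.600,-9.600] max=[-1.200,5.400,-1.600] diag=13.856

A = translate([-5.2, 1.4, -5.6]) sphere(r=1.5) → bbox [-6.7,-0.1,-7.1] .. [-3.7,2.9,-4.1]
B = sphere(r=2.5) → bbox [-2.5,-2.5,-2.5] .. [2.5,2.5,2.5]
lo = A.lo+B.lo = [-6.7-2.5, -0.1-2.5, -7.1-2.5] = [-9.200,-2.600,-9.600]
hi = A.hi+B.hi = [-3.7+2.5, 2.9+2.5, -4.1+2.5] = [-1.200,5.400,-1.600]
diag = √(8²+8²+8²) = √192 = 13.856


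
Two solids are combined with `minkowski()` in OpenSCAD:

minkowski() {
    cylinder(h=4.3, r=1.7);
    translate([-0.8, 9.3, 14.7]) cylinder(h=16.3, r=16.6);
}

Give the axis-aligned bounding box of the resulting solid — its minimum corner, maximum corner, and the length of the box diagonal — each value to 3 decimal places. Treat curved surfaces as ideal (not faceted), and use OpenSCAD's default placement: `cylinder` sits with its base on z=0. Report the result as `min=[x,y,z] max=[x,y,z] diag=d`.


min=[-19.100,-9.000,14.700] max=[17.500,27.600,35.300] diag=55.709

A = translate([-0.8, 9.3, 14.7]) cylinder(h=16.3, r=16.6) → bbox [-17.4,-7.3,14.7] .. [15.8,25.9,31]
B = cylinder(h=4.3, r=1.7) → bbox [-1.7,-1.7,0] .. [1.7,1.7,4.3]
lo = A.lo+B.lo = [-17.4-1.7, -7.3-1.7, 14.7+0] = [-19.100,-9.000,14.700]
hi = A.hi+B.hi = [15.8+1.7, 25.9+1.7, 31+4.3] = [17.500,27.600,35.300]
diag = √(36.6²+36.6²+20.6²) = √3103.48 = 55.709


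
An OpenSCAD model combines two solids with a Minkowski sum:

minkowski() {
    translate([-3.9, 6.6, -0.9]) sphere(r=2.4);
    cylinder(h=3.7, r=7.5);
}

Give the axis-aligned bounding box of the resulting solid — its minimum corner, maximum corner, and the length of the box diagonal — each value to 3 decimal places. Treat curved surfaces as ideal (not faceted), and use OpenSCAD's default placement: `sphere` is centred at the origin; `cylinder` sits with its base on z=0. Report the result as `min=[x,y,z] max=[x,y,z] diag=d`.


A = translate([-3.9, 6.6, -0.9]) sphere(r=2.4) → bbox [-6.3,4.2,-3.3] .. [-1.5,9,1.5]
B = cylinder(h=3.7, r=7.5) → bbox [-7.5,-7.5,0] .. [7.5,7.5,3.7]
lo = A.lo+B.lo = [-6.3-7.5, 4.2-7.5, -3.3+0] = [-13.800,-3.300,-3.300]
hi = A.hi+B.hi = [-1.5+7.5, 9+7.5, 1.5+3.7] = [6.000,16.500,5.200]
diag = √(19.8²+19.8²+8.5²) = √856.33 = 29.263

min=[-13.800,-3.300,-3.300] max=[6.000,16.500,5.200] diag=29.263


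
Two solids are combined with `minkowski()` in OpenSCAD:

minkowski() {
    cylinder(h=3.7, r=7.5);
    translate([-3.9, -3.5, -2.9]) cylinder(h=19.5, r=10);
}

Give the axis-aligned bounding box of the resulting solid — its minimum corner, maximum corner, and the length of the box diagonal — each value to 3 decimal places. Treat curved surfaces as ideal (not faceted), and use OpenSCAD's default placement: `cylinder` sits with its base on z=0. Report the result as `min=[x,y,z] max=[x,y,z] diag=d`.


A = translate([-3.9, -3.5, -2.9]) cylinder(h=19.5, r=10) → bbox [-13.9,-13.5,-2.9] .. [6.1,6.5,16.6]
B = cylinder(h=3.7, r=7.5) → bbox [-7.5,-7.5,0] .. [7.5,7.5,3.7]
lo = A.lo+B.lo = [-13.9-7.5, -13.5-7.5, -2.9+0] = [-21.400,-21.000,-2.900]
hi = A.hi+B.hi = [6.1+7.5, 6.5+7.5, 16.6+3.7] = [13.600,14.000,20.300]
diag = √(35²+35²+23.2²) = √2988.24 = 54.665

min=[-21.400,-21.000,-2.900] max=[13.600,14.000,20.300] diag=54.665


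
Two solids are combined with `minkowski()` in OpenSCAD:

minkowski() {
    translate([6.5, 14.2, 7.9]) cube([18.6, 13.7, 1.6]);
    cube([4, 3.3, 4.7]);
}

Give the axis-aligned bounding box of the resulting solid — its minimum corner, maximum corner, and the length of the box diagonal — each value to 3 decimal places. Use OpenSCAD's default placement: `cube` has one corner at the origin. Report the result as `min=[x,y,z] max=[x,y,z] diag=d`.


A = translate([6.5, 14.2, 7.9]) cube([18.6, 13.7, 1.6]) → bbox [6.5,14.2,7.9] .. [25.1,27.9,9.5]
B = cube([4, 3.3, 4.7]) → bbox [0,0,0] .. [4,3.3,4.7]
lo = A.lo+B.lo = [6.5+0, 14.2+0, 7.9+0] = [6.500,14.200,7.900]
hi = A.hi+B.hi = [25.1+4, 27.9+3.3, 9.5+4.7] = [29.100,31.200,14.200]
diag = √(22.6²+17²+6.3²) = √839.45 = 28.973

min=[6.500,14.200,7.900] max=[29.100,31.200,14.200] diag=28.973


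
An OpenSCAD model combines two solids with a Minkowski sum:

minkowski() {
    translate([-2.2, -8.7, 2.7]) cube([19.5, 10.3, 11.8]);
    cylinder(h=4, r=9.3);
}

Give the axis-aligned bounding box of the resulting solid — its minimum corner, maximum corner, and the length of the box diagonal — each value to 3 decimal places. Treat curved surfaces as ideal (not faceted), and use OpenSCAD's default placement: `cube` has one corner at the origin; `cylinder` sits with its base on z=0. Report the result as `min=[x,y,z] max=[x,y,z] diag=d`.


min=[-11.500,-18.000,2.700] max=[26.600,10.900,18.500] diag=50.363

A = translate([-2.2, -8.7, 2.7]) cube([19.5, 10.3, 11.8]) → bbox [-2.2,-8.7,2.7] .. [17.3,1.6,14.5]
B = cylinder(h=4, r=9.3) → bbox [-9.3,-9.3,0] .. [9.3,9.3,4]
lo = A.lo+B.lo = [-2.2-9.3, -8.7-9.3, 2.7+0] = [-11.500,-18.000,2.700]
hi = A.hi+B.hi = [17.3+9.3, 1.6+9.3, 14.5+4] = [26.600,10.900,18.500]
diag = √(38.1²+28.9²+15.8²) = √2536.46 = 50.363


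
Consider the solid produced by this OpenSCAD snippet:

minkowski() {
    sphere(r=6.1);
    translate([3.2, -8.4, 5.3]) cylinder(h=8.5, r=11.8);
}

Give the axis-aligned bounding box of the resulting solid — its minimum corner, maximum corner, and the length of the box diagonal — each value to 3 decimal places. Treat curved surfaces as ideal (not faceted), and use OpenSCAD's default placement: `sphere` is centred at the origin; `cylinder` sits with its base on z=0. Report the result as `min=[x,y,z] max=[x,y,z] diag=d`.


A = translate([3.2, -8.4, 5.3]) cylinder(h=8.5, r=11.8) → bbox [-8.6,-20.2,5.3] .. [15,3.4,13.8]
B = sphere(r=6.1) → bbox [-6.1,-6.1,-6.1] .. [6.1,6.1,6.1]
lo = A.lo+B.lo = [-8.6-6.1, -20.2-6.1, 5.3-6.1] = [-14.700,-26.300,-0.800]
hi = A.hi+B.hi = [15+6.1, 3.4+6.1, 13.8+6.1] = [21.100,9.500,19.900]
diag = √(35.8²+35.8²+20.7²) = √2991.77 = 54.697

min=[-14.700,-26.300,-0.800] max=[21.100,9.500,19.900] diag=54.697


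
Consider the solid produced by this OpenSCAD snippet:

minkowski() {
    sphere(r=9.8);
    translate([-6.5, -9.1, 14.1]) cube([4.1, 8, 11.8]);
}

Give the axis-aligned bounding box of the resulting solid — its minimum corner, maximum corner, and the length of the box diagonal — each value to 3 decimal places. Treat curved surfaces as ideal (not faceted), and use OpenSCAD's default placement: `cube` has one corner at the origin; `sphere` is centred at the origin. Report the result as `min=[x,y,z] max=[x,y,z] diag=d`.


min=[-16.300,-18.900,4.300] max=[7.400,8.700,35.700] diag=48.056

A = translate([-6.5, -9.1, 14.1]) cube([4.1, 8, 11.8]) → bbox [-6.5,-9.1,14.1] .. [-2.4,-1.1,25.9]
B = sphere(r=9.8) → bbox [-9.8,-9.8,-9.8] .. [9.8,9.8,9.8]
lo = A.lo+B.lo = [-6.5-9.8, -9.1-9.8, 14.1-9.8] = [-16.300,-18.900,4.300]
hi = A.hi+B.hi = [-2.4+9.8, -1.1+9.8, 25.9+9.8] = [7.400,8.700,35.700]
diag = √(23.7²+27.6²+31.4²) = √2309.41 = 48.056


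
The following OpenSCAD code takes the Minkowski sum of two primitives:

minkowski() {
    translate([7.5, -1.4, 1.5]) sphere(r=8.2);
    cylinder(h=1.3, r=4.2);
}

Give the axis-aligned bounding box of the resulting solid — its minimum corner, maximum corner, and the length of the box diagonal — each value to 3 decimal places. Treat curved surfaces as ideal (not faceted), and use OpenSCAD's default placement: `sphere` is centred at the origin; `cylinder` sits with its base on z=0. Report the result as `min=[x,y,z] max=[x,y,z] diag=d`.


min=[-4.900,-13.800,-6.700] max=[19.900,11.000,11.000] diag=39.286

A = translate([7.5, -1.4, 1.5]) sphere(r=8.2) → bbox [-0.7,-9.6,-6.7] .. [15.7,6.8,9.7]
B = cylinder(h=1.3, r=4.2) → bbox [-4.2,-4.2,0] .. [4.2,4.2,1.3]
lo = A.lo+B.lo = [-0.7-4.2, -9.6-4.2, -6.7+0] = [-4.900,-13.800,-6.700]
hi = A.hi+B.hi = [15.7+4.2, 6.8+4.2, 9.7+1.3] = [19.900,11.000,11.000]
diag = √(24.8²+24.8²+17.7²) = √1543.37 = 39.286


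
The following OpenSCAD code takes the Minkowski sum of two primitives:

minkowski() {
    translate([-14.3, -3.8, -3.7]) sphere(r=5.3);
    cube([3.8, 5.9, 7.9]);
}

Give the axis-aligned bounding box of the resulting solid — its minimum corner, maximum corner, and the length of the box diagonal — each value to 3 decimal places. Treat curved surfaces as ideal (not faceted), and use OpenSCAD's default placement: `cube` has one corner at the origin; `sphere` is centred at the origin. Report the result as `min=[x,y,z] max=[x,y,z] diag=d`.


min=[-19.600,-9.100,-9.000] max=[-5.200,7.400,9.500] diag=28.668

A = translate([-14.3, -3.8, -3.7]) sphere(r=5.3) → bbox [-19.6,-9.1,-9] .. [-9,1.5,1.6]
B = cube([3.8, 5.9, 7.9]) → bbox [0,0,0] .. [3.8,5.9,7.9]
lo = A.lo+B.lo = [-19.6+0, -9.1+0, -9+0] = [-19.600,-9.100,-9.000]
hi = A.hi+B.hi = [-9+3.8, 1.5+5.9, 1.6+7.9] = [-5.200,7.400,9.500]
diag = √(14.4²+16.5²+18.5²) = √821.86 = 28.668


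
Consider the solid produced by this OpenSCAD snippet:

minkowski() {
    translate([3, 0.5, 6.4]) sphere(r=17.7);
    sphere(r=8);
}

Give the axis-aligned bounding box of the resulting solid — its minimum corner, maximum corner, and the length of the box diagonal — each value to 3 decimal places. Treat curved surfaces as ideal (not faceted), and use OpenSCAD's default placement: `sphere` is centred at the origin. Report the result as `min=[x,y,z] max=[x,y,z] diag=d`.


A = translate([3, 0.5, 6.4]) sphere(r=17.7) → bbox [-14.7,-17.2,-11.3] .. [20.7,18.2,24.1]
B = sphere(r=8) → bbox [-8,-8,-8] .. [8,8,8]
lo = A.lo+B.lo = [-14.7-8, -17.2-8, -11.3-8] = [-22.700,-25.200,-19.300]
hi = A.hi+B.hi = [20.7+8, 18.2+8, 24.1+8] = [28.700,26.200,32.100]
diag = √(51.4²+51.4²+51.4²) = √7925.88 = 89.027

min=[-22.700,-25.200,-19.300] max=[28.700,26.200,32.100] diag=89.027


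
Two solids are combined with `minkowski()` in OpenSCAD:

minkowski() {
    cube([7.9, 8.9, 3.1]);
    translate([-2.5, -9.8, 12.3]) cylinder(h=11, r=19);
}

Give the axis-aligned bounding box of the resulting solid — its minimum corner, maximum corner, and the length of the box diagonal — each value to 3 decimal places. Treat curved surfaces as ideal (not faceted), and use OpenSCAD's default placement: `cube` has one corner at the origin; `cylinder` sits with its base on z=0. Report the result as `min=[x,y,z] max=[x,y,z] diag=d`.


min=[-21.500,-28.800,12.300] max=[24.400,18.100,26.400] diag=67.121

A = translate([-2.5, -9.8, 12.3]) cylinder(h=11, r=19) → bbox [-21.5,-28.8,12.3] .. [16.5,9.2,23.3]
B = cube([7.9, 8.9, 3.1]) → bbox [0,0,0] .. [7.9,8.9,3.1]
lo = A.lo+B.lo = [-21.5+0, -28.8+0, 12.3+0] = [-21.500,-28.800,12.300]
hi = A.hi+B.hi = [16.5+7.9, 9.2+8.9, 23.3+3.1] = [24.400,18.100,26.400]
diag = √(45.9²+46.9²+14.1²) = √4505.23 = 67.121


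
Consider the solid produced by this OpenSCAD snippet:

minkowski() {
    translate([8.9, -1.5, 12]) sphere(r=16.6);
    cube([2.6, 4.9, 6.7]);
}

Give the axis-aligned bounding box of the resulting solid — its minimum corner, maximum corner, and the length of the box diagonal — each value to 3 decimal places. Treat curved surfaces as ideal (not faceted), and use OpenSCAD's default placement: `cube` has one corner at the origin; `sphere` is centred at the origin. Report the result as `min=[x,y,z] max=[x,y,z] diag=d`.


A = translate([8.9, -1.5, 12]) sphere(r=16.6) → bbox [-7.7,-18.1,-4.6] .. [25.5,15.1,28.6]
B = cube([2.6, 4.9, 6.7]) → bbox [0,0,0] .. [2.6,4.9,6.7]
lo = A.lo+B.lo = [-7.7+0, -18.1+0, -4.6+0] = [-7.700,-18.100,-4.600]
hi = A.hi+B.hi = [25.5+2.6, 15.1+4.9, 28.6+6.7] = [28.100,20.000,35.300]
diag = √(35.8²+38.1²+39.9²) = √4325.26 = 65.767

min=[-7.700,-18.100,-4.600] max=[28.100,20.000,35.300] diag=65.767


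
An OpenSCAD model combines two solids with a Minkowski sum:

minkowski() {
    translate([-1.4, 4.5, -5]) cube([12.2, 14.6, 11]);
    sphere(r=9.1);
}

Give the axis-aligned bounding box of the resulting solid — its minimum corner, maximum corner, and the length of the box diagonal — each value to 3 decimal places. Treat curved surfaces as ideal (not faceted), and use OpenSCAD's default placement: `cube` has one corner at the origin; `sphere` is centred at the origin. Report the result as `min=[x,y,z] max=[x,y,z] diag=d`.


min=[-10.500,-4.600,-14.100] max=[19.900,28.200,15.100] diag=53.410

A = translate([-1.4, 4.5, -5]) cube([12.2, 14.6, 11]) → bbox [-1.4,4.5,-5] .. [10.8,19.1,6]
B = sphere(r=9.1) → bbox [-9.1,-9.1,-9.1] .. [9.1,9.1,9.1]
lo = A.lo+B.lo = [-1.4-9.1, 4.5-9.1, -5-9.1] = [-10.500,-4.600,-14.100]
hi = A.hi+B.hi = [10.8+9.1, 19.1+9.1, 6+9.1] = [19.900,28.200,15.100]
diag = √(30.4²+32.8²+29.2²) = √2852.64 = 53.410


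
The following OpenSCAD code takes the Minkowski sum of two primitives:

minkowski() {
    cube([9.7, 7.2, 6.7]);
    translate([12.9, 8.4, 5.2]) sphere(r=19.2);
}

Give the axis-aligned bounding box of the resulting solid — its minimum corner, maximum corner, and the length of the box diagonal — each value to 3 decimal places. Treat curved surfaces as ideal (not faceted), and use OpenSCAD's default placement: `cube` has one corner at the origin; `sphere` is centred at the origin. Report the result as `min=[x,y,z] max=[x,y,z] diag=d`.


A = translate([12.9, 8.4, 5.2]) sphere(r=19.2) → bbox [-6.3,-10.8,-14] .. [32.1,27.6,24.4]
B = cube([9.7, 7.2, 6.7]) → bbox [0,0,0] .. [9.7,7.2,6.7]
lo = A.lo+B.lo = [-6.3+0, -10.8+0, -14+0] = [-6.300,-10.800,-14.000]
hi = A.hi+B.hi = [32.1+9.7, 27.6+7.2, 24.4+6.7] = [41.800,34.800,31.100]
diag = √(48.1²+45.6²+45.1²) = √6426.98 = 80.168

min=[-6.300,-10.800,-14.000] max=[41.800,34.800,31.100] diag=80.168
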